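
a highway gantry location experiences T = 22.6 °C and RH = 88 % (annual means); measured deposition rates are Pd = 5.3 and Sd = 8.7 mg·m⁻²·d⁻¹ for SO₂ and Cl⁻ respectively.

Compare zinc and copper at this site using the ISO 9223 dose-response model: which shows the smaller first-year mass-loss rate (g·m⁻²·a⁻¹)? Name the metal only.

zinc: temperature factor f = -0.071·(12.6) = -0.8946
  Pd branch = 0.0129·Pd^0.44·e^(0.046·RH+f) = 0.6292 μm/a
  Sd branch = 0.0175·Sd^0.57·e^(0.008·RH+0.085·T) = 0.8291 μm/a
  sum: 0.6292 + 0.8291 → r_corr = 1.458 μm/a
  mass loss = 1.458 μm/a × 7.14 g/cm³ = 10.41 g·m⁻²·a⁻¹
copper: f(T) = -0.080·(T−10) [T>10 °C] = -1.0080
  SO₂ term: 0.0053·5.3^0.26·exp(0.059·88-1.0080) = 0.5366
  Sd branch = 0.01025·Sd^0.27·e^(0.036·RH+0.049·T) = 1.322 μm/a
  sum: 0.5366 + 1.322 → r_corr = 1.858 μm/a
  mass loss = 1.858 μm/a × 8.96 g/cm³ = 16.65 g·m⁻²·a⁻¹
Ordering by g·m⁻²·a⁻¹: copper (16.7) > zinc (10.4)

zinc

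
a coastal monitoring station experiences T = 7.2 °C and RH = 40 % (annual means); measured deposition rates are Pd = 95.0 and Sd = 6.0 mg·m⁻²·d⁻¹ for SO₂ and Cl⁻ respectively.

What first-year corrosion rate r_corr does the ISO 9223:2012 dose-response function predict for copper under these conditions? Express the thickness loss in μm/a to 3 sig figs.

copper: T≤10 °C ⇒ hinge +0.126·(7.2−10) = -0.3528
  sulphur-dioxide contribution → 0.1289 μm/a
  chloride contribution → 0.09987 μm/a
  ⇒ r_corr(copper) = 0.2288 μm/a

r_corr = 0.229 μm/a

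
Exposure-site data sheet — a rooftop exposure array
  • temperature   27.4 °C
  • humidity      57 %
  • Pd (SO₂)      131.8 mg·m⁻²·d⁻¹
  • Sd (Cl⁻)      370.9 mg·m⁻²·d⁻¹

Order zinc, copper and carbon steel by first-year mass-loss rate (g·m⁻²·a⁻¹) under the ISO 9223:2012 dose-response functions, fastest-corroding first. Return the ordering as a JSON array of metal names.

zinc: temperature factor f = -0.071·(17.4) = -1.2354
  sulphur-dioxide contribution → 0.4421 μm/a
  chloride contribution → 8.261 μm/a
  total first-year rate 8.703 μm/a
  mass loss = 8.703 μm/a × 7.14 g/cm³ = 62.14 g·m⁻²·a⁻¹
copper: T>10 °C ⇒ hinge -0.080·(27.4−10) = -1.3920
  sulphur-dioxide contribution → 0.1353 μm/a
  chloride contribution → 1.509 μm/a
  total first-year rate 1.644 μm/a
  mass loss = 1.644 μm/a × 8.96 g/cm³ = 14.73 g·m⁻²·a⁻¹
carbon steel: temperature factor f = -0.054·(17.4) = -0.9396
  sulphur-dioxide contribution → 27.38 μm/a
  chloride contribution → 78.42 μm/a
  ⇒ r_corr(carbon steel) = 105.8 μm/a
  mass loss = 105.8 μm/a × 7.85 g/cm³ = 830.5 g·m⁻²·a⁻¹
Ordering by g·m⁻²·a⁻¹: carbon steel (831) > zinc (62.1) > copper (14.7)

["carbon steel", "zinc", "copper"]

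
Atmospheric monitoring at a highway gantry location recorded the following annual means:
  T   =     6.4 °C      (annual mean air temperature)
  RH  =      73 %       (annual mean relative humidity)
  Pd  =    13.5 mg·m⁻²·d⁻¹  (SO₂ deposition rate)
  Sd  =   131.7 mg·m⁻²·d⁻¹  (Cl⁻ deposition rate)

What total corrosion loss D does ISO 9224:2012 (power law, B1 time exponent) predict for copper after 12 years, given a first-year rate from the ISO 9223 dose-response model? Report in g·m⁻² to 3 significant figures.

copper: f(T) = +0.126·(T−10) [T≤10 °C] = -0.4536
  SO₂ term: 0.0053·13.5^0.26·exp(0.059·73-0.4536) = 0.4917
  Cl⁻ term: 0.01025·131.7^0.27·exp(0.036·73+0.049·6.4) = 0.7253
  sum: 0.4917 + 0.7253 → r_corr = 1.217 μm/a
ISO 9224: D(t) = r_corr · t^b with b = 0.667 (copper, B1)
  D(12) = 1.217 × 12^0.667 = 1.217 × 5.246 = 6.384 μm
  Mass loss = 6.384 μm × 8.96 g/cm³ = 57.2 g·m⁻²

D(12) = 57.2 g·m⁻²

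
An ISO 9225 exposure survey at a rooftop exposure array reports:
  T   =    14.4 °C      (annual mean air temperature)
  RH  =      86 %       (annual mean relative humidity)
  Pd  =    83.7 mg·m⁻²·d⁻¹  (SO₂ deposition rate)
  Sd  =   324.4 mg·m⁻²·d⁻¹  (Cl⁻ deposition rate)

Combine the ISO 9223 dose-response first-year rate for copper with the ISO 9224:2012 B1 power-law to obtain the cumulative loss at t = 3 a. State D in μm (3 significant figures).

copper: f(T) = -0.080·(T−10) [T>10 °C] = -0.3520
  SO₂ term: 0.0053·83.7^0.26·exp(0.059·86-0.3520) = 1.883
  Cl⁻ term: 0.01025·324.4^0.27·exp(0.036·86+0.049·14.4) = 2.186
  sum: 1.883 + 2.186 → r_corr = 4.07 μm/a
Power-law: D(3) = r_corr · 3^0.667
  D(3) = 4.07 × 3^0.667 = 4.07 × 2.081 = 8.468 μm

D(3) = 8.47 μm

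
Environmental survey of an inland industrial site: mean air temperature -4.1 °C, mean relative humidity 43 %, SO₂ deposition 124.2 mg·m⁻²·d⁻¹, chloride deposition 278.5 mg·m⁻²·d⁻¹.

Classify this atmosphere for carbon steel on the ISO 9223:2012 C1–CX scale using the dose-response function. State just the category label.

C2

carbon steel: T≤10 °C ⇒ hinge +0.150·(-4.1−10) = -2.1150
  Pd branch = 1.77·Pd^0.52·e^(0.02·RH+f) = 6.193 μm/a
  Cl⁻ term: 0.102·278.5^0.62·exp(0.033·43+0.04·-4.1) = 11.73
  sum: 6.193 + 11.73 → r_corr = 17.93 μm/a
ISO 9223 Table 2 (carbon steel): 1.3 < 17.9 ≤ 25 μm/a ⇒ C2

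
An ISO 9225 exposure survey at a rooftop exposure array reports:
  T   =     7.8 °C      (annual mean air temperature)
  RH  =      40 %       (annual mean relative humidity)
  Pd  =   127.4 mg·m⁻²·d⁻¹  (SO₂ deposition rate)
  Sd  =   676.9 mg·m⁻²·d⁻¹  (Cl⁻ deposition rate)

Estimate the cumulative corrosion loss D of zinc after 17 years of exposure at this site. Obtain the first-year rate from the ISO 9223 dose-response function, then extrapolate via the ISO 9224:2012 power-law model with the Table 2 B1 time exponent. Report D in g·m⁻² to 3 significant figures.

D(17) = 182 g·m⁻²

zinc: T≤10 °C ⇒ hinge +0.038·(7.8−10) = -0.0836
  SO₂ term: 0.0129·127.4^0.44·exp(0.046·40-0.0836) = 0.6305
  Cl⁻ term: 0.0175·676.9^0.57·exp(0.008·40+0.085·7.8) = 1.92
  r_corr = 0.6305 + 1.92 = 2.551 μm/a
ISO 9224: D(t) = r_corr · t^b with b = 0.813 (zinc, B1)
  D(17) = 2.551 × 17^0.813 = 2.551 × 10.01 = 25.53 μm
  Mass loss = 25.53 μm × 7.14 g/cm³ = 182.3 g·m⁻²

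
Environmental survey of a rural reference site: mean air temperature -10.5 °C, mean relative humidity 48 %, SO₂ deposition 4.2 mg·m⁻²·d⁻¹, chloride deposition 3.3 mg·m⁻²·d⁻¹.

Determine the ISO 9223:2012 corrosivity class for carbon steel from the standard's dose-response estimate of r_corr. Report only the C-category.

C1

carbon steel: T≤10 °C ⇒ hinge +0.150·(-10.5−10) = -3.0750
  Pd branch = 1.77·Pd^0.52·e^(0.02·RH+f) = 0.4503 μm/a
  Cl⁻ term: 0.102·3.3^0.62·exp(0.033·48+0.04·-10.5) = 0.6849
  sum: 0.4503 + 0.6849 → r_corr = 1.135 μm/a
ISO 9223 Table 2 (carbon steel): 0 < 1.14 ≤ 1.3 μm/a ⇒ C1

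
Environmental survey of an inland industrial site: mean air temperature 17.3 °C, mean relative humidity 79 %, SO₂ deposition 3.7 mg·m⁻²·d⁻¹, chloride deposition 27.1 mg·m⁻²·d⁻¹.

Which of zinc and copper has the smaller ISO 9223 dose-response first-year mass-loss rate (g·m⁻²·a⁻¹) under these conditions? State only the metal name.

zinc

zinc: T>10 °C ⇒ hinge -0.071·(17.3−10) = -0.5183
  Pd branch = 0.0129·Pd^0.44·e^(0.046·RH+f) = 0.5173 μm/a
  Cl⁻ term: 0.0175·27.1^0.57·exp(0.008·79+0.085·17.3) = 0.9396
  sum: 0.5173 + 0.9396 → r_corr = 1.457 μm/a
  mass loss = 1.457 μm/a × 7.14 g/cm³ = 10.4 g·m⁻²·a⁻¹
copper: T>10 °C ⇒ hinge -0.080·(17.3−10) = -0.5840
  SO₂ term: 0.0053·3.7^0.26·exp(0.059·79-0.5840) = 0.4392
  Sd branch = 0.01025·Sd^0.27·e^(0.036·RH+0.049·T) = 1.002 μm/a
  r_corr = 0.4392 + 1.002 = 1.441 μm/a
  mass loss = 1.441 μm/a × 8.96 g/cm³ = 12.91 g·m⁻²·a⁻¹
Ordering by g·m⁻²·a⁻¹: copper (12.9) > zinc (10.4)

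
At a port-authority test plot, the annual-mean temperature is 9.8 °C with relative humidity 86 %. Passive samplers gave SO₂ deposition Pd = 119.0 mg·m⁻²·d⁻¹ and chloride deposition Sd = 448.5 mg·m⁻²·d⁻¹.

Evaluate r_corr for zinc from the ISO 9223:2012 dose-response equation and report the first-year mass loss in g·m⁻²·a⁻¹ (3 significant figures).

zinc: f(T) = +0.038·(T−10) [T≤10 °C] = -0.0076
  Pd branch = 0.0129·Pd^0.44·e^(0.046·RH+f) = 5.478 μm/a
  Sd branch = 0.0175·Sd^0.57·e^(0.008·RH+0.085·T) = 2.601 μm/a
  r_corr = 5.478 + 2.601 = 8.078 μm/a
Convert to mass loss: 8.078 μm/a × 7.14 g/cm³ = 57.68 g·m⁻²·a⁻¹

r_corr = 57.7 g·m⁻²·a⁻¹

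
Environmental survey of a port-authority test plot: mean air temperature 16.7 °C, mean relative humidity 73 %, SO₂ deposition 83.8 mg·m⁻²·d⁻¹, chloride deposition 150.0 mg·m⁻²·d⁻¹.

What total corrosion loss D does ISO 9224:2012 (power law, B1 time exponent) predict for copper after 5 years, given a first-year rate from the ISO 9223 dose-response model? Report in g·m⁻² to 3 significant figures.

D(5) = 51.7 g·m⁻²

copper: T>10 °C ⇒ hinge -0.080·(16.7−10) = -0.5360
  SO₂ term: 0.0053·83.8^0.26·exp(0.059·73-0.5360) = 0.7279
  Sd branch = 0.01025·Sd^0.27·e^(0.036·RH+0.049·T) = 1.244 μm/a
  r_corr = 0.7279 + 1.244 = 1.972 μm/a
Power-law: D(5) = r_corr · 5^0.667
  D(5) = 1.972 × 5^0.667 = 1.972 × 2.926 = 5.77 μm
  Mass loss = 5.77 μm × 8.96 g/cm³ = 51.7 g·m⁻²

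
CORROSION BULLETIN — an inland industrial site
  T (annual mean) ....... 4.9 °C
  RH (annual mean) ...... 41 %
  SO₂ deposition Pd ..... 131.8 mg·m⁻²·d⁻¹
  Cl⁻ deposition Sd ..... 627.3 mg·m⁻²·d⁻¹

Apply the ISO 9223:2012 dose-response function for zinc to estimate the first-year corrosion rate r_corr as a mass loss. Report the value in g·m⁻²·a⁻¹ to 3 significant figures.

zinc: temperature factor f = +0.038·(-5.1) = -0.1938
  SO₂ term: 0.0129·131.8^0.44·exp(0.046·41-0.1938) = 0.6002
  Sd branch = 0.0175·Sd^0.57·e^(0.008·RH+0.085·T) = 1.449 μm/a
  sum: 0.6002 + 1.449 → r_corr = 2.049 μm/a
Convert to mass loss: 2.049 μm/a × 7.14 g/cm³ = 14.63 g·m⁻²·a⁻¹

r_corr = 14.6 g·m⁻²·a⁻¹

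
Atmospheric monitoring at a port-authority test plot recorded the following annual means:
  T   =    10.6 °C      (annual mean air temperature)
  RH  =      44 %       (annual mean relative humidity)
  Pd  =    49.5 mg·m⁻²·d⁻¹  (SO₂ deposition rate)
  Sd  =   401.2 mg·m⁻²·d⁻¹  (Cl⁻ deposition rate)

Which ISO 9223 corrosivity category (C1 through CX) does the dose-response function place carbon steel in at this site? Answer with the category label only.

carbon steel: T>10 °C ⇒ hinge -0.054·(10.6−10) = -0.0324
  sulphur-dioxide contribution → 31.43 μm/a
  chloride contribution → 27.38 μm/a
  total first-year rate 58.8 μm/a
ISO 9223 Table 2 (carbon steel): 50 < 58.8 ≤ 80 μm/a ⇒ C4

C4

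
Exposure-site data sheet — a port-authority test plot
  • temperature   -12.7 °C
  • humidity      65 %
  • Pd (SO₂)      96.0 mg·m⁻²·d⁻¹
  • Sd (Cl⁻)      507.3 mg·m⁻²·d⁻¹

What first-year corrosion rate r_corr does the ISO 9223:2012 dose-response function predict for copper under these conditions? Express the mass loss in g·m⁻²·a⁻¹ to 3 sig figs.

r_corr = 3.16 g·m⁻²·a⁻¹

copper: f(T) = +0.126·(T−10) [T≤10 °C] = -2.8602
  Pd branch = 0.0053·Pd^0.26·e^(0.059·RH+f) = 0.04603 μm/a
  Sd branch = 0.01025·Sd^0.27·e^(0.036·RH+0.049·T) = 0.307 μm/a
  sum: 0.04603 + 0.307 → r_corr = 0.353 μm/a
Convert to mass loss: 0.353 μm/a × 8.96 g/cm³ = 3.163 g·m⁻²·a⁻¹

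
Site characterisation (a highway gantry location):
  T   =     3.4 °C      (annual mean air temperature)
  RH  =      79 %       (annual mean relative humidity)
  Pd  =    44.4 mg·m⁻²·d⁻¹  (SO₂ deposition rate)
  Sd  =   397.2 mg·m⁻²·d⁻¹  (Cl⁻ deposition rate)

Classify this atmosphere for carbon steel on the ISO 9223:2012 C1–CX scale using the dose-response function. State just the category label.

carbon steel: f(T) = +0.150·(T−10) [T≤10 °C] = -0.9900
  Pd branch = 1.77·Pd^0.52·e^(0.02·RH+f) = 22.95 μm/a
  Cl⁻ term: 0.102·397.2^0.62·exp(0.033·79+0.04·3.4) = 64.75
  r_corr = 22.95 + 64.75 = 87.71 μm/a
Category bounds: 80…200 μm/a bracket r_corr ⇒ C5

C5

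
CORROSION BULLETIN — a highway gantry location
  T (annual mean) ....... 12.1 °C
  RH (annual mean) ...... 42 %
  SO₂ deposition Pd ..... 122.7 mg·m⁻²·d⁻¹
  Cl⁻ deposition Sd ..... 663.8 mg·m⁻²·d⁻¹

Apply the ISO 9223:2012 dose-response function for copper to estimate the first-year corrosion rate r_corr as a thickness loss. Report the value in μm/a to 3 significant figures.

copper: T>10 °C ⇒ hinge -0.080·(12.1−10) = -0.1680
  SO₂ term: 0.0053·122.7^0.26·exp(0.059·42-0.1680) = 0.1865
  Sd branch = 0.01025·Sd^0.27·e^(0.036·RH+0.049·T) = 0.4862 μm/a
  sum: 0.1865 + 0.4862 → r_corr = 0.6727 μm/a

r_corr = 0.673 μm/a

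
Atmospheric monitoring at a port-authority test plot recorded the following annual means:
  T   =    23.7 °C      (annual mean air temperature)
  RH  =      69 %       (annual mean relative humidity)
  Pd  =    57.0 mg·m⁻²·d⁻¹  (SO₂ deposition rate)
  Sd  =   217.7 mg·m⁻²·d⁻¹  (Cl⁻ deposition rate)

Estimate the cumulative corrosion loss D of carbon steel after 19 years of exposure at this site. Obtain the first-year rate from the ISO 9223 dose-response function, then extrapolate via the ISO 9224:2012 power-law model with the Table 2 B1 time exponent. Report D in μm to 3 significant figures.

D(19) = 465 μm

carbon steel: temperature factor f = -0.054·(13.7) = -0.7398
  SO₂ term: 1.77·57.0^0.52·exp(0.02·69-0.7398) = 27.48
  Sd branch = 0.102·Sd^0.62·e^(0.033·RH+0.04·T) = 72.22 μm/a
  r_corr = 27.48 + 72.22 = 99.71 μm/a
ISO 9224: D(t) = r_corr · t^b with b = 0.523 (carbon steel, B1)
  D(19) = 99.71 × 19^0.523 = 99.71 × 4.664 = 465.1 μm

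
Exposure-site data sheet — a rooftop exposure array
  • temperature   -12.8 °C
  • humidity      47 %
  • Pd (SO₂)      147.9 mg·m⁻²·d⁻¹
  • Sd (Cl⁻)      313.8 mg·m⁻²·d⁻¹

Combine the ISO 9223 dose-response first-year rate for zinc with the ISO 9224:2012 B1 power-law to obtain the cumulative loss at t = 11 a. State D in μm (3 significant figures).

D(11) = 4.58 μm

zinc: f(T) = +0.038·(T−10) [T≤10 °C] = -0.8664
  SO₂ term: 0.0129·147.9^0.44·exp(0.046·47-0.8664) = 0.4247
  Sd branch = 0.0175·Sd^0.57·e^(0.008·RH+0.085·T) = 0.2275 μm/a
  r_corr = 0.4247 + 0.2275 = 0.6521 μm/a
ISO 9224: D(t) = r_corr · t^b with b = 0.813 (zinc, B1)
  D(11) = 0.6521 × 11^0.813 = 0.6521 × 7.025 = 4.581 μm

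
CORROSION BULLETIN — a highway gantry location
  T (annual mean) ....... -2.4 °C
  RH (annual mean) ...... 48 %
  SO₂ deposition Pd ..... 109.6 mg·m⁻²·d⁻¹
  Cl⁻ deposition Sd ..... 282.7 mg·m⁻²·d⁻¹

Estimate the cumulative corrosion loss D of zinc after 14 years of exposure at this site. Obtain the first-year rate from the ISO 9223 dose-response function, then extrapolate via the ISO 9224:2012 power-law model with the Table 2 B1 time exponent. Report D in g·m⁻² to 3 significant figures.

zinc: T≤10 °C ⇒ hinge +0.038·(-2.4−10) = -0.4712
  sulphur-dioxide contribution → 0.5786 μm/a
  chloride contribution → 0.523 μm/a
  ⇒ r_corr(zinc) = 1.102 μm/a
Long-term exponent b (ISO 9224 Table 2, B1) = 0.813
  D(14) = 1.102 × 14^0.813 = 1.102 × 8.547 = 9.415 μm
  Mass loss = 9.415 μm × 7.14 g/cm³ = 67.22 g·m⁻²

D(14) = 67.2 g·m⁻²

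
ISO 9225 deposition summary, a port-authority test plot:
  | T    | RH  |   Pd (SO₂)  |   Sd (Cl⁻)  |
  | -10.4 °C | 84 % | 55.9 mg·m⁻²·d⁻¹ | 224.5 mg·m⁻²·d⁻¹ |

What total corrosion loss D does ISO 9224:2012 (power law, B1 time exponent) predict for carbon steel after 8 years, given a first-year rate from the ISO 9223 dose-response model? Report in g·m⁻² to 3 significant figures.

D(8) = 803 g·m⁻²

carbon steel: temperature factor f = +0.150·(-20.4) = -3.0600
  Pd branch = 1.77·Pd^0.52·e^(0.02·RH+f) = 3.608 μm/a
  Sd branch = 0.102·Sd^0.62·e^(0.033·RH+0.04·T) = 30.87 μm/a
  r_corr = 3.608 + 30.87 = 34.48 μm/a
ISO 9224: D(t) = r_corr · t^b with b = 0.523 (carbon steel, B1)
  D(8) = 34.48 × 8^0.523 = 34.48 × 2.967 = 102.3 μm
  Mass loss = 102.3 μm × 7.85 g/cm³ = 803.1 g·m⁻²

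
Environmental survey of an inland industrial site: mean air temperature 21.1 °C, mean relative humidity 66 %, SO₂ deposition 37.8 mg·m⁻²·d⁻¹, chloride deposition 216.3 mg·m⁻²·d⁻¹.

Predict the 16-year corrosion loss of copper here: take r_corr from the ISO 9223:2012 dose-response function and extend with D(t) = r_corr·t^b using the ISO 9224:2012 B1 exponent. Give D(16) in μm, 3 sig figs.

D(16) = 10.2 μm

copper: temperature factor f = -0.080·(11.1) = -0.8880
  sulphur-dioxide contribution → 0.2754 μm/a
  chloride contribution → 1.325 μm/a
  ⇒ r_corr(copper) = 1.6 μm/a
ISO 9224: D(t) = r_corr · t^b with b = 0.667 (copper, B1)
  D(16) = 1.6 × 16^0.667 = 1.6 × 6.355 = 10.17 μm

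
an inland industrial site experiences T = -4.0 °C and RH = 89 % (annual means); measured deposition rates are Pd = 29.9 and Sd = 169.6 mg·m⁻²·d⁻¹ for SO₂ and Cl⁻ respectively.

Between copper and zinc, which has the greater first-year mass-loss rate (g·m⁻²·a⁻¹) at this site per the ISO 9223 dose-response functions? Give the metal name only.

copper: T≤10 °C ⇒ hinge +0.126·(-4.0−10) = -1.7640
  sulphur-dioxide contribution → 0.4191 μm/a
  chloride contribution → 0.8299 μm/a
  total first-year rate 1.249 μm/a
  mass loss = 1.249 μm/a × 8.96 g/cm³ = 11.19 g·m⁻²·a⁻¹
zinc: f(T) = +0.038·(T−10) [T≤10 °C] = -0.5320
  sulphur-dioxide contribution → 2.027 μm/a
  chloride contribution → 0.4736 μm/a
  ⇒ r_corr(zinc) = 2.5 μm/a
  mass loss = 2.5 μm/a × 7.14 g/cm³ = 17.85 g·m⁻²·a⁻¹
Ordering by g·m⁻²·a⁻¹: zinc (17.9) > copper (11.2)

zinc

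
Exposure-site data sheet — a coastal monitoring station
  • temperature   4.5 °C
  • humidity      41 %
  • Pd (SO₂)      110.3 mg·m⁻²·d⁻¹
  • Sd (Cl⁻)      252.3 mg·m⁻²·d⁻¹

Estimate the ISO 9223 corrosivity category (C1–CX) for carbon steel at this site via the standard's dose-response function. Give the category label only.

C3

carbon steel: T≤10 °C ⇒ hinge +0.150·(4.5−10) = -0.8250
  sulphur-dioxide contribution → 20.32 μm/a
  chloride contribution → 14.57 μm/a
  ⇒ r_corr(carbon steel) = 34.89 μm/a
34.9 μm/a falls in (25, 50] for carbon steel → category C3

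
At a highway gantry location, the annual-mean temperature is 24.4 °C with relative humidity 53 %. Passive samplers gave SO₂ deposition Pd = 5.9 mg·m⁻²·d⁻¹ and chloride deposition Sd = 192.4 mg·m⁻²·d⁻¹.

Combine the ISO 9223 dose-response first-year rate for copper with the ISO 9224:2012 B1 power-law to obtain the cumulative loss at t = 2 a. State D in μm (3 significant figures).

copper: f(T) = -0.080·(T−10) [T>10 °C] = -1.1520
  SO₂ term: 0.0053·5.9^0.26·exp(0.059·53-1.1520) = 0.06059
  Cl⁻ term: 0.01025·192.4^0.27·exp(0.036·53+0.049·24.4) = 0.9448
  r_corr = 0.06059 + 0.9448 = 1.005 μm/a
Power-law: D(2) = r_corr · 2^0.667
  D(2) = 1.005 × 2^0.667 = 1.005 × 1.588 = 1.596 μm

D(2) = 1.60 μm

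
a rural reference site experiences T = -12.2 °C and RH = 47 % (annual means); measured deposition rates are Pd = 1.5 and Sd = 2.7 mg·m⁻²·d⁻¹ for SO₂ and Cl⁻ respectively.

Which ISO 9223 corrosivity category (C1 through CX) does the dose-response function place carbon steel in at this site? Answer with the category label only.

C1

carbon steel: temperature factor f = +0.150·(-22.2) = -3.3300
  SO₂ term: 1.77·1.5^0.52·exp(0.02·47-3.3300) = 0.2003
  Cl⁻ term: 0.102·2.7^0.62·exp(0.033·47+0.04·-12.2) = 0.5466
  sum: 0.2003 + 0.5466 → r_corr = 0.7469 μm/a
0.747 μm/a falls in (0, 1.3] for carbon steel → category C1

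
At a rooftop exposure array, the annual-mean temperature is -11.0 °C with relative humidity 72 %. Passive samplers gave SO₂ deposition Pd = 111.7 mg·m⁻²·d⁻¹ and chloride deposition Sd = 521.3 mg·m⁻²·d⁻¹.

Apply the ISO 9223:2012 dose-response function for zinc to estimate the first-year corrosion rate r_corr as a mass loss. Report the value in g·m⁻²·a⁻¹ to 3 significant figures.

r_corr = 12.1 g·m⁻²·a⁻¹

zinc: f(T) = +0.038·(T−10) [T≤10 °C] = -0.7980
  sulphur-dioxide contribution → 1.269 μm/a
  chloride contribution → 0.4324 μm/a
  total first-year rate 1.702 μm/a
Convert to mass loss: 1.702 μm/a × 7.14 g/cm³ = 12.15 g·m⁻²·a⁻¹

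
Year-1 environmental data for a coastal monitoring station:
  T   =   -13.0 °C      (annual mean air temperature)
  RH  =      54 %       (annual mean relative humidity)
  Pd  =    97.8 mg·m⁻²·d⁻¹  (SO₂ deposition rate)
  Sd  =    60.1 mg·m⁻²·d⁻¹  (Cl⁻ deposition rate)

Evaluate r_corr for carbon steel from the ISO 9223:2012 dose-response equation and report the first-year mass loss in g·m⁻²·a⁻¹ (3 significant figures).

r_corr = 49.9 g·m⁻²·a⁻¹

carbon steel: temperature factor f = +0.150·(-23.0) = -3.4500
  Pd branch = 1.77·Pd^0.52·e^(0.02·RH+f) = 1.793 μm/a
  Cl⁻ term: 0.102·60.1^0.62·exp(0.033·54+0.04·-13.0) = 4.566
  sum: 1.793 + 4.566 → r_corr = 6.36 μm/a
Convert to mass loss: 6.36 μm/a × 7.85 g/cm³ = 49.92 g·m⁻²·a⁻¹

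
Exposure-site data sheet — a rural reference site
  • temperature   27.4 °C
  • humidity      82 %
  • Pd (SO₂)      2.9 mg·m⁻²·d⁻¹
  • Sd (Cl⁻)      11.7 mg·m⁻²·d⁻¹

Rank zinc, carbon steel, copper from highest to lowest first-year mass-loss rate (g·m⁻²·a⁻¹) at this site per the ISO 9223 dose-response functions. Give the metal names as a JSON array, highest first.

["carbon steel", "copper", "zinc"]

zinc: f(T) = -0.071·(T−10) [T>10 °C] = -1.2354
  SO₂ term: 0.0129·2.9^0.44·exp(0.046·82-1.2354) = 0.2604
  Sd branch = 0.0175·Sd^0.57·e^(0.008·RH+0.085·T) = 1.407 μm/a
  sum: 0.2604 + 1.407 → r_corr = 1.667 μm/a
  mass loss = 1.667 μm/a × 7.14 g/cm³ = 11.9 g·m⁻²·a⁻¹
carbon steel: T>10 °C ⇒ hinge -0.054·(27.4−10) = -0.9396
  Pd branch = 1.77·Pd^0.52·e^(0.02·RH+f) = 6.203 μm/a
  Sd branch = 0.102·Sd^0.62·e^(0.033·RH+0.04·T) = 20.99 μm/a
  r_corr = 6.203 + 20.99 = 27.2 μm/a
  mass loss = 27.2 μm/a × 7.85 g/cm³ = 213.5 g·m⁻²·a⁻¹
copper: temperature factor f = -0.080·(17.4) = -1.3920
  SO₂ term: 0.0053·2.9^0.26·exp(0.059·82-1.3920) = 0.2193
  Cl⁻ term: 0.01025·11.7^0.27·exp(0.036·82+0.049·27.4) = 1.46
  sum: 0.2193 + 1.46 → r_corr = 1.679 μm/a
  mass loss = 1.679 μm/a × 8.96 g/cm³ = 15.04 g·m⁻²·a⁻¹
Ordering by g·m⁻²·a⁻¹: carbon steel (213) > copper (15) > zinc (11.9)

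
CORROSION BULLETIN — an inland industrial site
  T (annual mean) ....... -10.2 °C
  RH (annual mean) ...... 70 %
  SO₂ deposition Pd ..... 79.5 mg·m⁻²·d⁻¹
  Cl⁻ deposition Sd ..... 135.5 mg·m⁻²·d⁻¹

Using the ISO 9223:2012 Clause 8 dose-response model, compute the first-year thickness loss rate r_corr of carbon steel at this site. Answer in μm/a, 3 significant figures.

r_corr = 17.7 μm/a

carbon steel: T≤10 °C ⇒ hinge +0.150·(-10.2−10) = -3.0300
  SO₂ term: 1.77·79.5^0.52·exp(0.02·70-3.0300) = 3.375
  Sd branch = 0.102·Sd^0.62·e^(0.033·RH+0.04·T) = 14.34 μm/a
  sum: 3.375 + 14.34 → r_corr = 17.71 μm/a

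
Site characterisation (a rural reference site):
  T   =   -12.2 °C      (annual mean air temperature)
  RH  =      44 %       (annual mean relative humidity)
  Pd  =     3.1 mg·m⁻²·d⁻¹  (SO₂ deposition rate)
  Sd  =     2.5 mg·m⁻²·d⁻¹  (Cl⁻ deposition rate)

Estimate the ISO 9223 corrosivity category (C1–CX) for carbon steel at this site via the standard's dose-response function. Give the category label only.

carbon steel: temperature factor f = +0.150·(-22.2) = -3.3300
  SO₂ term: 1.77·3.1^0.52·exp(0.02·44-3.3300) = 0.2751
  Cl⁻ term: 0.102·2.5^0.62·exp(0.033·44+0.04·-12.2) = 0.472
  r_corr = 0.2751 + 0.472 = 0.7471 μm/a
0.747 μm/a falls in (0, 1.3] for carbon steel → category C1

C1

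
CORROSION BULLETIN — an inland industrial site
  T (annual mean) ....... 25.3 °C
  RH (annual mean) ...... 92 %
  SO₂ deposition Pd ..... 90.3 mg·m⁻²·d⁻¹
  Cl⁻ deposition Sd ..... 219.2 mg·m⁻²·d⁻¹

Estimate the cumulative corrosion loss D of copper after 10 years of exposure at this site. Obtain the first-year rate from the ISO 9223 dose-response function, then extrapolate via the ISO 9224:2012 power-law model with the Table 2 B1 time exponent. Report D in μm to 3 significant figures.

D(10) = 24.7 μm

copper: temperature factor f = -0.080·(15.3) = -1.2240
  SO₂ term: 0.0053·90.3^0.26·exp(0.059·92-1.2240) = 1.144
  Cl⁻ term: 0.01025·219.2^0.27·exp(0.036·92+0.049·25.3) = 4.164
  sum: 1.144 + 4.164 → r_corr = 5.308 μm/a
Long-term exponent b (ISO 9224 Table 2, B1) = 0.667
  D(10) = 5.308 × 10^0.667 = 5.308 × 4.645 = 24.66 μm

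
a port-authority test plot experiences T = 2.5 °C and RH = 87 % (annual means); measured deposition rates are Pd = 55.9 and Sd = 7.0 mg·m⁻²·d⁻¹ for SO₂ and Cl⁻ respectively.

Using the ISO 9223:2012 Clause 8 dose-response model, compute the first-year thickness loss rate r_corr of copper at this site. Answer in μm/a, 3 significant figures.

r_corr = 1.44 μm/a

copper: T≤10 °C ⇒ hinge +0.126·(2.5−10) = -0.9450
  SO₂ term: 0.0053·55.9^0.26·exp(0.059·87-0.9450) = 0.9941
  Sd branch = 0.01025·Sd^0.27·e^(0.036·RH+0.049·T) = 0.4491 μm/a
  r_corr = 0.9941 + 0.4491 = 1.443 μm/a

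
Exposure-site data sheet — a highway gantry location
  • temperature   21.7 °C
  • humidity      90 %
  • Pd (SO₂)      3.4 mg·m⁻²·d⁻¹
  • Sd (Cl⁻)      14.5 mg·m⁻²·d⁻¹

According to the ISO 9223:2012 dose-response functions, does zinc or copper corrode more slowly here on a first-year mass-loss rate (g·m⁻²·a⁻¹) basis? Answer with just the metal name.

zinc

zinc: temperature factor f = -0.071·(11.7) = -0.8307
  SO₂ term: 0.0129·3.4^0.44·exp(0.046·90-0.8307) = 0.6049
  Cl⁻ term: 0.0175·14.5^0.57·exp(0.008·90+0.085·21.7) = 1.044
  r_corr = 0.6049 + 1.044 = 1.649 μm/a
  mass loss = 1.649 μm/a × 7.14 g/cm³ = 11.77 g·m⁻²·a⁻¹
copper: T>10 °C ⇒ hinge -0.080·(21.7−10) = -0.9360
  Pd branch = 0.0053·Pd^0.26·e^(0.059·RH+f) = 0.5782 μm/a
  Sd branch = 0.01025·Sd^0.27·e^(0.036·RH+0.049·T) = 1.56 μm/a
  r_corr = 0.5782 + 1.56 = 2.138 μm/a
  mass loss = 2.138 μm/a × 8.96 g/cm³ = 19.16 g·m⁻²·a⁻¹
Ordering by g·m⁻²·a⁻¹: copper (19.2) > zinc (11.8)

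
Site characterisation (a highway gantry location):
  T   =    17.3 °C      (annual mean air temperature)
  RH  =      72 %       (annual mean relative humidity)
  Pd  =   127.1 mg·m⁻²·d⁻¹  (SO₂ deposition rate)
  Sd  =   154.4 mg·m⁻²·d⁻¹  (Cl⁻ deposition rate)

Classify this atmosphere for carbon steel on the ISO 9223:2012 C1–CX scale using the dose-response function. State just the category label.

carbon steel: T>10 °C ⇒ hinge -0.054·(17.3−10) = -0.3942
  Pd branch = 1.77·Pd^0.52·e^(0.02·RH+f) = 62.56 μm/a
  Sd branch = 0.102·Sd^0.62·e^(0.033·RH+0.04·T) = 49.89 μm/a
  sum: 62.56 + 49.89 → r_corr = 112.4 μm/a
Category bounds: 80…200 μm/a bracket r_corr ⇒ C5

C5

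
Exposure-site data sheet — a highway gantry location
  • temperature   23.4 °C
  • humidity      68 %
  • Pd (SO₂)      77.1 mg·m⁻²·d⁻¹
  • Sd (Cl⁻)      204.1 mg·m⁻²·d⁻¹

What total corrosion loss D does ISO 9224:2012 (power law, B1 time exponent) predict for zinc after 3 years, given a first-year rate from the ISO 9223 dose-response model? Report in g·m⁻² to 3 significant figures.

D(3) = 93.1 g·m⁻²

zinc: temperature factor f = -0.071·(13.4) = -0.9514
  Pd branch = 0.0129·Pd^0.44·e^(0.046·RH+f) = 0.7694 μm/a
  Cl⁻ term: 0.0175·204.1^0.57·exp(0.008·68+0.085·23.4) = 4.568
  sum: 0.7694 + 4.568 → r_corr = 5.337 μm/a
Power-law: D(3) = r_corr · 3^0.813
  D(3) = 5.337 × 3^0.813 = 5.337 × 2.443 = 13.04 μm
  Mass loss = 13.04 μm × 7.14 g/cm³ = 93.09 g·m⁻²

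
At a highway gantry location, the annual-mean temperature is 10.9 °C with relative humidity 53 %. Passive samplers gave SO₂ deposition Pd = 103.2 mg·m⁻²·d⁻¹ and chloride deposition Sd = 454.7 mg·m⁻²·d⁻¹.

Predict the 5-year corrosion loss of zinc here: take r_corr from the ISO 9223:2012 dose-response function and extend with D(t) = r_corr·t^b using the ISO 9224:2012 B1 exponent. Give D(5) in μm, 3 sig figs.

D(5) = 12.1 μm

zinc: T>10 °C ⇒ hinge -0.071·(10.9−10) = -0.0639
  sulphur-dioxide contribution → 1.066 μm/a
  chloride contribution → 2.21 μm/a
  ⇒ r_corr(zinc) = 3.276 μm/a
Long-term exponent b (ISO 9224 Table 2, B1) = 0.813
  D(5) = 3.276 × 5^0.813 = 3.276 × 3.701 = 12.12 μm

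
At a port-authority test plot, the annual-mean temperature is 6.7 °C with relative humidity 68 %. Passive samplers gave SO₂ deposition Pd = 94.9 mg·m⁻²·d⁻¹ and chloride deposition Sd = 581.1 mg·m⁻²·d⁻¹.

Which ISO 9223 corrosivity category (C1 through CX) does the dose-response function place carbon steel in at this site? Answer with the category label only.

C5

carbon steel: temperature factor f = +0.150·(-3.3) = -0.4950
  Pd branch = 1.77·Pd^0.52·e^(0.02·RH+f) = 44.86 μm/a
  Cl⁻ term: 0.102·581.1^0.62·exp(0.033·68+0.04·6.7) = 65.07
  r_corr = 44.86 + 65.07 = 109.9 μm/a
110 μm/a falls in (80, 200] for carbon steel → category C5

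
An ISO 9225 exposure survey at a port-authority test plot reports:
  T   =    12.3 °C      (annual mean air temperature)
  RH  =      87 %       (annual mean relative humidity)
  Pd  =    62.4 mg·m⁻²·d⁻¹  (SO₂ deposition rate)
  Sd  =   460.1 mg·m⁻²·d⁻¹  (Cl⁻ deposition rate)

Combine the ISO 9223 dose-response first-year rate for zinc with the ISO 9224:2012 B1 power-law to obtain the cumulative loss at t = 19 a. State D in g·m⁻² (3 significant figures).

zinc: T>10 °C ⇒ hinge -0.071·(12.3−10) = -0.1633
  SO₂ term: 0.0129·62.4^0.44·exp(0.046·87-0.1633) = 3.695
  Cl⁻ term: 0.0175·460.1^0.57·exp(0.008·87+0.085·12.3) = 3.29
  r_corr = 3.695 + 3.29 = 6.985 μm/a
ISO 9224: D(t) = r_corr · t^b with b = 0.813 (zinc, B1)
  D(19) = 6.985 × 19^0.813 = 6.985 × 10.96 = 76.52 μm
  Mass loss = 76.52 μm × 7.14 g/cm³ = 546.4 g·m⁻²

D(19) = 546 g·m⁻²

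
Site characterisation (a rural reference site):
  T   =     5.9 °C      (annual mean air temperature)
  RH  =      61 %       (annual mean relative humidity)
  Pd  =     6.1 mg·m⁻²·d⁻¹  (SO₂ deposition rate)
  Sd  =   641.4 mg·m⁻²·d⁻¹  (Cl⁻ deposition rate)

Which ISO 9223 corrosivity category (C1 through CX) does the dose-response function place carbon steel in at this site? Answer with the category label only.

C4

carbon steel: temperature factor f = +0.150·(-4.1) = -0.6150
  sulphur-dioxide contribution → 8.3 μm/a
  chloride contribution → 53.18 μm/a
  total first-year rate 61.48 μm/a
Category bounds: 50…80 μm/a bracket r_corr ⇒ C4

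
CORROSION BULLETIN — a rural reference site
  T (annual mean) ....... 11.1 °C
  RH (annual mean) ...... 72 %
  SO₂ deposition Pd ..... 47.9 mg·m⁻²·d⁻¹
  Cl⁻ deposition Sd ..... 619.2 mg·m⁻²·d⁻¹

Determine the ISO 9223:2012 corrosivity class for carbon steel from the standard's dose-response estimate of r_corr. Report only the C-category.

carbon steel: f(T) = -0.054·(T−10) [T>10 °C] = -0.0594
  SO₂ term: 1.77·47.9^0.52·exp(0.02·72-0.0594) = 52.64
  Cl⁻ term: 0.102·619.2^0.62·exp(0.033·72+0.04·11.1) = 92.1
  r_corr = 52.64 + 92.1 = 144.7 μm/a
ISO 9223 Table 2 (carbon steel): 80 < 145 ≤ 200 μm/a ⇒ C5

C5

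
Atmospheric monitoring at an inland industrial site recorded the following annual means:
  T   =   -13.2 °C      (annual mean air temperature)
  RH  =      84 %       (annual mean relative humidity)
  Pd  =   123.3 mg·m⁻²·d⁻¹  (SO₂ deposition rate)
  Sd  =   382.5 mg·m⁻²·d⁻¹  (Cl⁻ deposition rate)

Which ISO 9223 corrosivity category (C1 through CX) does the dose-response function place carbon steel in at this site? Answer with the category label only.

carbon steel: T≤10 °C ⇒ hinge +0.150·(-13.2−10) = -3.4800
  sulphur-dioxide contribution → 3.577 μm/a
  chloride contribution → 38.41 μm/a
  ⇒ r_corr(carbon steel) = 41.98 μm/a
ISO 9223 Table 2 (carbon steel): 25 < 42 ≤ 50 μm/a ⇒ C3

C3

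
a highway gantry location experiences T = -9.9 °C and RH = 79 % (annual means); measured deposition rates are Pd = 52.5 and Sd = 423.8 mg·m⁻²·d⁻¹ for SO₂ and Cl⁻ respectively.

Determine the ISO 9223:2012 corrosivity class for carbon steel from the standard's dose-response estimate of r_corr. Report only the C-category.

C3

carbon steel: T≤10 °C ⇒ hinge +0.150·(-9.9−10) = -2.9850
  SO₂ term: 1.77·52.5^0.52·exp(0.02·79-2.9850) = 3.406
  Cl⁻ term: 0.102·423.8^0.62·exp(0.033·79+0.04·-9.9) = 39.6
  sum: 3.406 + 39.6 → r_corr = 43 μm/a
ISO 9223 Table 2 (carbon steel): 25 < 43 ≤ 50 μm/a ⇒ C3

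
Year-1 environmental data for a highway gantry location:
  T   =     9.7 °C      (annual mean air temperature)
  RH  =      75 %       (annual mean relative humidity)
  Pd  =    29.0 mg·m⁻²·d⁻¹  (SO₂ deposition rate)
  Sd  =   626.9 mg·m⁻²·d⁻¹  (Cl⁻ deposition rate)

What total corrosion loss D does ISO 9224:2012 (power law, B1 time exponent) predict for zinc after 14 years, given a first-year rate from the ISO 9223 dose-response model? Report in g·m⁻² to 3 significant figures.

zinc: f(T) = +0.038·(T−10) [T≤10 °C] = -0.0114
  sulphur-dioxide contribution → 1.768 μm/a
  chloride contribution → 2.858 μm/a
  total first-year rate 4.626 μm/a
ISO 9224: D(t) = r_corr · t^b with b = 0.813 (zinc, B1)
  D(14) = 4.626 × 14^0.813 = 4.626 × 8.547 = 39.54 μm
  Mass loss = 39.54 μm × 7.14 g/cm³ = 282.3 g·m⁻²

D(14) = 282 g·m⁻²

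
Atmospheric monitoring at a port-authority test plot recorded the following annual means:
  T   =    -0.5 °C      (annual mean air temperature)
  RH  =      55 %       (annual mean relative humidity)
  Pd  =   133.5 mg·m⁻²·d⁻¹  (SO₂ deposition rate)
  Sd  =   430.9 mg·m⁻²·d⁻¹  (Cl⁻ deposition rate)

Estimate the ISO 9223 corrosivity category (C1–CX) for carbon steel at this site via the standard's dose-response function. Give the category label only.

carbon steel: temperature factor f = +0.150·(-10.5) = -1.5750
  SO₂ term: 1.77·133.5^0.52·exp(0.02·55-1.5750) = 14.03
  Cl⁻ term: 0.102·430.9^0.62·exp(0.033·55+0.04·-0.5) = 26.39
  sum: 14.03 + 26.39 → r_corr = 40.42 μm/a
40.4 μm/a falls in (25, 50] for carbon steel → category C3

C3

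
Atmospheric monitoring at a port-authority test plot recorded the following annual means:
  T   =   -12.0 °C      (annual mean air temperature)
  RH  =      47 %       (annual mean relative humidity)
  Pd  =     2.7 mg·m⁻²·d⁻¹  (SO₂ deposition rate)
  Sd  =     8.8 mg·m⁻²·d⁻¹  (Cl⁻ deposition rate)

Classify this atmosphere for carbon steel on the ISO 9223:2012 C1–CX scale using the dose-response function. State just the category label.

carbon steel: T≤10 °C ⇒ hinge +0.150·(-12.0−10) = -3.3000
  sulphur-dioxide contribution → 0.2801 μm/a
  chloride contribution → 1.146 μm/a
  ⇒ r_corr(carbon steel) = 1.426 μm/a
ISO 9223 Table 2 (carbon steel): 1.3 < 1.43 ≤ 25 μm/a ⇒ C2

C2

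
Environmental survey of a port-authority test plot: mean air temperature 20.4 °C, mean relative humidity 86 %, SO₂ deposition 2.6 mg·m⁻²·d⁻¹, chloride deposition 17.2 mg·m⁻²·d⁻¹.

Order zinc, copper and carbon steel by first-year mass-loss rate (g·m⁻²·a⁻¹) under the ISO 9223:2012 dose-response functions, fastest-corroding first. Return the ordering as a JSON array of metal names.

["carbon steel", "copper", "zinc"]

zinc: T>10 °C ⇒ hinge -0.071·(20.4−10) = -0.7384
  SO₂ term: 0.0129·2.6^0.44·exp(0.046·86-0.7384) = 0.4904
  Sd branch = 0.0175·Sd^0.57·e^(0.008·RH+0.085·T) = 0.998 μm/a
  r_corr = 0.4904 + 0.998 = 1.488 μm/a
  mass loss = 1.488 μm/a × 7.14 g/cm³ = 10.63 g·m⁻²·a⁻¹
copper: temperature factor f = -0.080·(10.4) = -0.8320
  Pd branch = 0.0053·Pd^0.26·e^(0.059·RH+f) = 0.4725 μm/a
  Cl⁻ term: 0.01025·17.2^0.27·exp(0.036·86+0.049·20.4) = 1.327
  r_corr = 0.4725 + 1.327 = 1.8 μm/a
  mass loss = 1.8 μm/a × 8.96 g/cm³ = 16.13 g·m⁻²·a⁻¹
carbon steel: temperature factor f = -0.054·(10.4) = -0.5616
  Pd branch = 1.77·Pd^0.52·e^(0.02·RH+f) = 9.265 μm/a
  Sd branch = 0.102·Sd^0.62·e^(0.033·RH+0.04·T) = 22.99 μm/a
  sum: 9.265 + 22.99 → r_corr = 32.26 μm/a
  mass loss = 32.26 μm/a × 7.85 g/cm³ = 253.2 g·m⁻²·a⁻¹
Ordering by g·m⁻²·a⁻¹: carbon steel (253) > copper (16.1) > zinc (10.6)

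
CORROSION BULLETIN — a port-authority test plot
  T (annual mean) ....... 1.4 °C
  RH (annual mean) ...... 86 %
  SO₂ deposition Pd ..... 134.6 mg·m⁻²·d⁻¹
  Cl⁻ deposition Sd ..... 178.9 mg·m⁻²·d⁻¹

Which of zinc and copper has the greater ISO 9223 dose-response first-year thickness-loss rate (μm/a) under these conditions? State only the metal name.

zinc

zinc: f(T) = +0.038·(T−10) [T≤10 °C] = -0.3268
  sulphur-dioxide contribution → 4.203 μm/a
  chloride contribution → 0.7542 μm/a
  ⇒ r_corr(zinc) = 4.957 μm/a
copper: T≤10 °C ⇒ hinge +0.126·(1.4−10) = -1.0836
  sulphur-dioxide contribution → 1.025 μm/a
  chloride contribution → 0.9847 μm/a
  total first-year rate 2.01 μm/a
Ordering by μm/a: zinc (4.96) > copper (2.01)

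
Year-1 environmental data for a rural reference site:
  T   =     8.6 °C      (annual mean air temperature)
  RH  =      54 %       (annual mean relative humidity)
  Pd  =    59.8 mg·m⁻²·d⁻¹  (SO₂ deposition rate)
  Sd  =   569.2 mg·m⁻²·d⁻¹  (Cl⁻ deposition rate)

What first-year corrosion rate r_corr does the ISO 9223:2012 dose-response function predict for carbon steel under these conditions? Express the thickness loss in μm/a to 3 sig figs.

carbon steel: temperature factor f = +0.150·(-1.4) = -0.2100
  Pd branch = 1.77·Pd^0.52·e^(0.02·RH+f) = 35.46 μm/a
  Cl⁻ term: 0.102·569.2^0.62·exp(0.033·54+0.04·8.6) = 43.67
  sum: 35.46 + 43.67 → r_corr = 79.13 μm/a

r_corr = 79.1 μm/a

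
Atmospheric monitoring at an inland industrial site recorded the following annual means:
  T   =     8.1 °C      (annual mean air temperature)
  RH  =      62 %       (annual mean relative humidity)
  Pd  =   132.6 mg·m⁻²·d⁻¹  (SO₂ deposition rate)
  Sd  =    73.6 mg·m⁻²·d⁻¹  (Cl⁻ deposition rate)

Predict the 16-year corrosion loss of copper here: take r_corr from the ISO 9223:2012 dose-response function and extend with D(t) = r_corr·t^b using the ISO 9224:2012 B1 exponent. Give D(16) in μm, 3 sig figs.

D(16) = 6.55 μm

copper: T≤10 °C ⇒ hinge +0.126·(8.1−10) = -0.2394
  SO₂ term: 0.0053·132.6^0.26·exp(0.059·62-0.2394) = 0.5765
  Sd branch = 0.01025·Sd^0.27·e^(0.036·RH+0.049·T) = 0.4534 μm/a
  sum: 0.5765 + 0.4534 → r_corr = 1.03 μm/a
Long-term exponent b (ISO 9224 Table 2, B1) = 0.667
  D(16) = 1.03 × 16^0.667 = 1.03 × 6.355 = 6.546 μm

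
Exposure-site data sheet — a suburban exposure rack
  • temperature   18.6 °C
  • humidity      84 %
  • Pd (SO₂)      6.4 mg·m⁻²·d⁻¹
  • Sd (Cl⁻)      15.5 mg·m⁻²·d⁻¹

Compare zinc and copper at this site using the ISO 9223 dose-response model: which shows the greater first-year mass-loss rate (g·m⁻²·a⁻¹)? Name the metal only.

copper

zinc: T>10 °C ⇒ hinge -0.071·(18.6−10) = -0.6106
  SO₂ term: 0.0129·6.4^0.44·exp(0.046·84-0.6106) = 0.7555
  Cl⁻ term: 0.0175·15.5^0.57·exp(0.008·84+0.085·18.6) = 0.7943
  sum: 0.7555 + 0.7943 → r_corr = 1.55 μm/a
  mass loss = 1.55 μm/a × 7.14 g/cm³ = 11.07 g·m⁻²·a⁻¹
copper: T>10 °C ⇒ hinge -0.080·(18.6−10) = -0.6880
  Pd branch = 0.0053·Pd^0.26·e^(0.059·RH+f) = 0.613 μm/a
  Cl⁻ term: 0.01025·15.5^0.27·exp(0.036·84+0.049·18.6) = 1.1
  sum: 0.613 + 1.1 → r_corr = 1.713 μm/a
  mass loss = 1.713 μm/a × 8.96 g/cm³ = 15.34 g·m⁻²·a⁻¹
Ordering by g·m⁻²·a⁻¹: copper (15.3) > zinc (11.1)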